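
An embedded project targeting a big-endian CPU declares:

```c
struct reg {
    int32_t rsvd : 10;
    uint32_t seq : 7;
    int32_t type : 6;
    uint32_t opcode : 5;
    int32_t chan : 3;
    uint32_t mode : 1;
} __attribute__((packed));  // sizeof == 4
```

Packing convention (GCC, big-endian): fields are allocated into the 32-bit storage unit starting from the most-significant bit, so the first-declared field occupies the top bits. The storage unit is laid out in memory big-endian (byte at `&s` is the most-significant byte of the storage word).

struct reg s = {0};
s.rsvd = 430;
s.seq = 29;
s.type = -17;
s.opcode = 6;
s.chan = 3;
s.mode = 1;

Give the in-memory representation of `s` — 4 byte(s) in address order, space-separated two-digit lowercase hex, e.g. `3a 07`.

6b 8e de 67

rsvd:10 = 430 → 0x1ae << 22 → word 0x6b800000
seq:7 = 29 → 0x1d << 15 → word 0x6b8e8000
type:6 = -17 → 0x2f << 9 → word 0x6b8ede00
opcode:5 = 6 → 0x6 << 4 → word 0x6b8ede60
chan:3 = 3 → 0x3 << 1 → word 0x6b8ede66
mode:1 = 1 → 0x1 << 0 → word 0x6b8ede67
word = 0x6b8ede67 → big-endian bytes:
  [0]=0x6b  [1]=0x8e  [2]=0xde  [3]=0x67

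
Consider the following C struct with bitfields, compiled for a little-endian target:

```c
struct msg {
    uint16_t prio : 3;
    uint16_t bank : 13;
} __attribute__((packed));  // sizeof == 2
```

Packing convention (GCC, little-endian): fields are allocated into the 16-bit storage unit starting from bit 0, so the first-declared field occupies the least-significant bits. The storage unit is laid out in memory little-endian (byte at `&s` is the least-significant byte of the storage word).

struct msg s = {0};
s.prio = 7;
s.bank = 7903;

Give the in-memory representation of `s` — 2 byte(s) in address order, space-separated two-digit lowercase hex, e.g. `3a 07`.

ff f6

[0+:3] prio=7 & 0x7 = 0x7; word=0x0007
[3+:13] bank=7903 & 0x1fff = 0x1edf; word=0xf6ff
word = 0xf6ff → little-endian bytes:
  [0]=0xff  [1]=0xf6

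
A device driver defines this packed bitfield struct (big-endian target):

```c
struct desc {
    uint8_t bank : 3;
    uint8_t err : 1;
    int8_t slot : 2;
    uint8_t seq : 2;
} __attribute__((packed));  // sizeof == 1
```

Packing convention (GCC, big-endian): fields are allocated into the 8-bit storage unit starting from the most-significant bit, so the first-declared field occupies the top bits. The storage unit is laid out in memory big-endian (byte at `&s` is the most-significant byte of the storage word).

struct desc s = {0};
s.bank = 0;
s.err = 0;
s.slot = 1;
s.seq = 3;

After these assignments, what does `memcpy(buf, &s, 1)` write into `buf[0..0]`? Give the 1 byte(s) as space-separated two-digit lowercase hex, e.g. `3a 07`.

07

bank (3b) val=0 bits=0x0 at bit 5: 0x00
err (1b) val=0 bits=0x0 at bit 4: 0x00
slot (2b) val=1 bits=0x1 at bit 2: 0x04
seq (2b) val=3 bits=0x3 at bit 0: 0x07
word = 0x07 → big-endian bytes:
  [0]=0x07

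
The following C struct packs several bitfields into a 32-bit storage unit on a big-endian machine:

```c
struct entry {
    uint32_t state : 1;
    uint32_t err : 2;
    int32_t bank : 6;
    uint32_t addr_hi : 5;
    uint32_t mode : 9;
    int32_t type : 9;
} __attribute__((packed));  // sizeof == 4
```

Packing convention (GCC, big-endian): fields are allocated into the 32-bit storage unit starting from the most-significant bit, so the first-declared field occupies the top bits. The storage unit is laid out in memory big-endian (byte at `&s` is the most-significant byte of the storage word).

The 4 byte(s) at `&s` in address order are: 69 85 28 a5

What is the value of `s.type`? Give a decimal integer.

165

[0]=0x69 [1]=0x85 [2]=0x28 [3]=0xa5 (big-endian) → word 0x698528a5
state [31+:1] = (word>>31) & 0x1 = 0
err [29+:2] = (word>>29) & 0x3 = 3
bank [23+:6] = (word>>23) & 0x3f = 19
addr_hi [18+:5] = (word>>18) & 0x1f = 1
mode [9+:9] = (word>>9) & 0x1ff = 148
type [0+:9] = (word>>0) & 0x1ff = 165  ←
type signed 9b, MSB=0: value = 165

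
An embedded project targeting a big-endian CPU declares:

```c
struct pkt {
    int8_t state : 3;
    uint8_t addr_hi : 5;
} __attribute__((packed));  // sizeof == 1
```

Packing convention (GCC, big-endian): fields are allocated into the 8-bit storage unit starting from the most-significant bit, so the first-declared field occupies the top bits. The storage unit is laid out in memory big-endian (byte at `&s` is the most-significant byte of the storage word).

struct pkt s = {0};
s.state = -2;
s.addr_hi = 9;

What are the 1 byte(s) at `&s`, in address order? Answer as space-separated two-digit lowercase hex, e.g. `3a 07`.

c9

state:3 = -2 → 0x6 << 5 → word 0xc0
addr_hi:5 = 9 → 0x9 << 0 → word 0xc9
word = 0xc9 → big-endian bytes:
  [0]=0xc9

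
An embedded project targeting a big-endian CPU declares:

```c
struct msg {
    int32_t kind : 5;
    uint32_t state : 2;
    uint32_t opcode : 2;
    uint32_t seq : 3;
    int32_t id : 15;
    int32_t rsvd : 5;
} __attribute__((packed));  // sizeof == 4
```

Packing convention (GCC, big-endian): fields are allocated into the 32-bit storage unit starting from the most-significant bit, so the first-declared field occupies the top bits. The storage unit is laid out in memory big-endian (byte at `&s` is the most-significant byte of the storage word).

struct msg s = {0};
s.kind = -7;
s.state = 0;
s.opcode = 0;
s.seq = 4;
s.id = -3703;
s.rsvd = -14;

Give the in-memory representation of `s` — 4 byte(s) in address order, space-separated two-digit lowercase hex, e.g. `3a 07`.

c8 4e 31 32

[27+:5] kind=-7 & 0x1f = 0x19; word=0xc8000000
[25+:2] state=0 & 0x3 = 0x0; word=0xc8000000
[23+:2] opcode=0 & 0x3 = 0x0; word=0xc8000000
[20+:3] seq=4 & 0x7 = 0x4; word=0xc8400000
[5+:15] id=-3703 & 0x7fff = 0x7189; word=0xc84e3120
[0+:5] rsvd=-14 & 0x1f = 0x12; word=0xc84e3132
word = 0xc84e3132 → big-endian bytes:
  [0]=0xc8  [1]=0x4e  [2]=0x31  [3]=0x32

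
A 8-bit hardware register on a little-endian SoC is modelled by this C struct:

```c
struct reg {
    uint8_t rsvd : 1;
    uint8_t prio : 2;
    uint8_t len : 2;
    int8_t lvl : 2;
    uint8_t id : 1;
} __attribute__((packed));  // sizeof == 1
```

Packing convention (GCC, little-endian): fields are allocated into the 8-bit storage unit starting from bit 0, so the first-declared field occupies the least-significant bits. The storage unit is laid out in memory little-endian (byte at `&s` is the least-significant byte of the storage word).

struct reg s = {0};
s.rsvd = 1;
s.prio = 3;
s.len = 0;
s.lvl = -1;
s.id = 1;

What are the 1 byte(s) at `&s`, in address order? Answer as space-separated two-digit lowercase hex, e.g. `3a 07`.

e7

rsvd:1 = 1 → 0x1 << 0 → word 0x01
prio:2 = 3 → 0x3 << 1 → word 0x07
len:2 = 0 → 0x0 << 3 → word 0x07
lvl:2 = -1 → 0x3 << 5 → word 0x67
id:1 = 1 → 0x1 << 7 → word 0xe7
word = 0xe7 → little-endian bytes:
  [0]=0xe7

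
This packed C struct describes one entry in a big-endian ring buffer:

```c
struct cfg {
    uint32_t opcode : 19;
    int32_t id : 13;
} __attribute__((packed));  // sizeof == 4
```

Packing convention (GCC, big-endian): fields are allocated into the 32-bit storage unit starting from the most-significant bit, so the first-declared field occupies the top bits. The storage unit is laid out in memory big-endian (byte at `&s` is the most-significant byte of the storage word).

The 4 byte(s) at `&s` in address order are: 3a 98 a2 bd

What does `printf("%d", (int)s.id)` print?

[0]=0x3a [1]=0x98 [2]=0xa2 [3]=0xbd (big-endian) → word 0x3a98a2bd
opcode:19 @ bit 13 → (0x3a98a2bd>>13)&0x7ffff = 0x1d4c5
id:13 @ bit 0 → (0x3a98a2bd>>0)&0x1fff = 0x2bd  ←
id signed 13b, MSB=0: value = 701

701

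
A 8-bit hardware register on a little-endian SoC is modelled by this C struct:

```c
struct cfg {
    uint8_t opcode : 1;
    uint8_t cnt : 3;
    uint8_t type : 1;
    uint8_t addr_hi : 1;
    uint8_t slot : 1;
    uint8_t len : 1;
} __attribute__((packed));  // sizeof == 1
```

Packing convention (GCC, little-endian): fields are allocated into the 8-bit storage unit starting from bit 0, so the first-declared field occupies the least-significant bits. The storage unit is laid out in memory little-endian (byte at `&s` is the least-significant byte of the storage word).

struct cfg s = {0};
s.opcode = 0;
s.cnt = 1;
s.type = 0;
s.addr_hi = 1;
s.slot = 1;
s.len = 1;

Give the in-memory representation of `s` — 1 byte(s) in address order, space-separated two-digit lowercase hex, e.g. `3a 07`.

opcode (1b) val=0 bits=0x0 at bit 0: 0x00
cnt (3b) val=1 bits=0x1 at bit 1: 0x02
type (1b) val=0 bits=0x0 at bit 4: 0x02
addr_hi (1b) val=1 bits=0x1 at bit 5: 0x22
slot (1b) val=1 bits=0x1 at bit 6: 0x62
len (1b) val=1 bits=0x1 at bit 7: 0xe2
word = 0xe2 → little-endian bytes:
  [0]=0xe2

e2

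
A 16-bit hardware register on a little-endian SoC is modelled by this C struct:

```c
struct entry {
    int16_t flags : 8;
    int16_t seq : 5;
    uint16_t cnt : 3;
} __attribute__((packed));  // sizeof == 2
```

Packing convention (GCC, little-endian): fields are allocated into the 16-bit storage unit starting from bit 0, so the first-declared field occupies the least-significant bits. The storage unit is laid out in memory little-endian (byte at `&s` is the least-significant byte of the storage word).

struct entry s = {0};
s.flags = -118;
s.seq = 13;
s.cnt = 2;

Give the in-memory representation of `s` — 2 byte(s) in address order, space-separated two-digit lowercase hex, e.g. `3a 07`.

flags (8b) val=-118 bits=0x8a at bit 0: 0x008a
seq (5b) val=13 bits=0xd at bit 8: 0x0d8a
cnt (3b) val=2 bits=0x2 at bit 13: 0x4d8a
word = 0x4d8a → little-endian bytes:
  [0]=0x8a  [1]=0x4d

8a 4d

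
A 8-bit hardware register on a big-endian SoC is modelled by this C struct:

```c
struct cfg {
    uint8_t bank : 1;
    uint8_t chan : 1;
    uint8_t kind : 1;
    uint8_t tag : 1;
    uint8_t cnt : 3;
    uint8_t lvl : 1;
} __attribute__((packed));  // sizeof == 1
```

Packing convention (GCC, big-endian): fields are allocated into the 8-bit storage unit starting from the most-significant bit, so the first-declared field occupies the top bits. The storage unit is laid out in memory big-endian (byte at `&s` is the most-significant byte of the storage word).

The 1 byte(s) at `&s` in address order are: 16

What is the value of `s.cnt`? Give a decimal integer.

3

[0]=0x16 (big-endian) → word 0x16
bank:1 @ bit 7 → (0x16>>7)&0x1 = 0x0
chan:1 @ bit 6 → (0x16>>6)&0x1 = 0x0
kind:1 @ bit 5 → (0x16>>5)&0x1 = 0x0
tag:1 @ bit 4 → (0x16>>4)&0x1 = 0x1
cnt:3 @ bit 1 → (0x16>>1)&0x7 = 0x3  ←
lvl:1 @ bit 0 → (0x16>>0)&0x1 = 0x0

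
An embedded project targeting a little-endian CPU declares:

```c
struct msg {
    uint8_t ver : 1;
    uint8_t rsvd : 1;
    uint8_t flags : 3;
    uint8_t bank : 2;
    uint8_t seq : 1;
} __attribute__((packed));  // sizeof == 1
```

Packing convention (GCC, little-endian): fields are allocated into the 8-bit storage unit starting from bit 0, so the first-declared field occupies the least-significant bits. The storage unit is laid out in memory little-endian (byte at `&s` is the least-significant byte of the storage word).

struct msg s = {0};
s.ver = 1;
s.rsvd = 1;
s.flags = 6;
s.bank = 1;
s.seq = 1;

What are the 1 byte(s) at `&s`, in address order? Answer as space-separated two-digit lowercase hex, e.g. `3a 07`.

ver:1 = 1 → 0x1 << 0 → word 0x01
rsvd:1 = 1 → 0x1 << 1 → word 0x03
flags:3 = 6 → 0x6 << 2 → word 0x1b
bank:2 = 1 → 0x1 << 5 → word 0x3b
seq:1 = 1 → 0x1 << 7 → word 0xbb
word = 0xbb → little-endian bytes:
  [0]=0xbb

bb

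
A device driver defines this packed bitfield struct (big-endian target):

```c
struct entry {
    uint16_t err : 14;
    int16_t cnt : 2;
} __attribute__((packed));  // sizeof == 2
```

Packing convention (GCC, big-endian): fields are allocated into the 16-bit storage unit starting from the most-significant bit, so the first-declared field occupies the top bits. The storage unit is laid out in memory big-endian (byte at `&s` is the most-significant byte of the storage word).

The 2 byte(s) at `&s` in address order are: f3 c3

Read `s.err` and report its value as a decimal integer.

[0]=0xf3 [1]=0xc3 (big-endian) → word 0xf3c3
err:14 @ bit 2 → (0xf3c3>>2)&0x3fff = 0x3cf0  ←
cnt:2 @ bit 0 → (0xf3c3>>0)&0x3 = 0x3

15600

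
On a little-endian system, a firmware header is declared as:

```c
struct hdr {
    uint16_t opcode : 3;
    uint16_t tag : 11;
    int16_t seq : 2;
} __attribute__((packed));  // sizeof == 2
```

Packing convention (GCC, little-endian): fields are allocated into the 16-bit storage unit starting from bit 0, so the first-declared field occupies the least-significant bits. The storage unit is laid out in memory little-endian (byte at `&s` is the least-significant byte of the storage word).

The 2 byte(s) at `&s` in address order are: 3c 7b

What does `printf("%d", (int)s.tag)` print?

1895

[0]=0x3c [1]=0x7b (little-endian) → word 0x7b3c
opcode:3 @ bit 0 → (0x7b3c>>0)&0x7 = 0x4
tag:11 @ bit 3 → (0x7b3c>>3)&0x7ff = 0x767  ←
seq:2 @ bit 14 → (0x7b3c>>14)&0x3 = 0x1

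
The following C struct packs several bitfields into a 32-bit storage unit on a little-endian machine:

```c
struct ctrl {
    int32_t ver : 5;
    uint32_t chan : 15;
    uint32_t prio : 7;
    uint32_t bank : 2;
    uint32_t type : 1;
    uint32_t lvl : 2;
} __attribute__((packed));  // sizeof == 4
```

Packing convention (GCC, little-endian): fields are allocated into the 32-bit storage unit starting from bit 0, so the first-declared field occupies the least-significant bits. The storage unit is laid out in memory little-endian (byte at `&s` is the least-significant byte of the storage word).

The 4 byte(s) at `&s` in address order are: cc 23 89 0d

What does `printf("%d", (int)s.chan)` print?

18718

[0]=0xcc [1]=0x23 [2]=0x89 [3]=0x0d (little-endian) → word 0x0d8923cc
ver [0+:5] = (word>>0) & 0x1f = 12
chan [5+:15] = (word>>5) & 0x7fff = 18718  ←
prio [20+:7] = (word>>20) & 0x7f = 88
bank [27+:2] = (word>>27) & 0x3 = 1
type [29+:1] = (word>>29) & 0x1 = 0
lvl [30+:2] = (word>>30) & 0x3 = 0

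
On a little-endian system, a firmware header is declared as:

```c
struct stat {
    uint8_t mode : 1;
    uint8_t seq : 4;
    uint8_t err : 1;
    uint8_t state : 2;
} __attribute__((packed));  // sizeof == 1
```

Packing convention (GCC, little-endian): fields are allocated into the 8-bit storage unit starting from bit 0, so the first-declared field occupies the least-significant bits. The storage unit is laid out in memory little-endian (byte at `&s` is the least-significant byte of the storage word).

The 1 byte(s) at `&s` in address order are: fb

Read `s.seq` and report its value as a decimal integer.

[0]=0xfb (little-endian) → word 0xfb
mode:1 @ bit 0 → (0xfb>>0)&0x1 = 0x1
seq:4 @ bit 1 → (0xfb>>1)&0xf = 0xd  ←
err:1 @ bit 5 → (0xfb>>5)&0x1 = 0x1
state:2 @ bit 6 → (0xfb>>6)&0x3 = 0x3

13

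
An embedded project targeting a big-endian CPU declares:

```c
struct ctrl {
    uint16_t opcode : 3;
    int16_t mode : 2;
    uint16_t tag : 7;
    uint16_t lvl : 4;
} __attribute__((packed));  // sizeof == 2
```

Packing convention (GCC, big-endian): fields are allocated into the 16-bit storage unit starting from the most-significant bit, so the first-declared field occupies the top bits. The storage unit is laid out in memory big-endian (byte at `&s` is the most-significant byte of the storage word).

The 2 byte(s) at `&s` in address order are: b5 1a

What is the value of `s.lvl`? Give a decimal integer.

[0]=0xb5 [1]=0x1a (big-endian) → word 0xb51a
opcode [13+:3] = (word>>13) & 0x7 = 5
mode [11+:2] = (word>>11) & 0x3 = 2
tag [4+:7] = (word>>4) & 0x7f = 81
lvl [0+:4] = (word>>0) & 0xf = 10  ←

10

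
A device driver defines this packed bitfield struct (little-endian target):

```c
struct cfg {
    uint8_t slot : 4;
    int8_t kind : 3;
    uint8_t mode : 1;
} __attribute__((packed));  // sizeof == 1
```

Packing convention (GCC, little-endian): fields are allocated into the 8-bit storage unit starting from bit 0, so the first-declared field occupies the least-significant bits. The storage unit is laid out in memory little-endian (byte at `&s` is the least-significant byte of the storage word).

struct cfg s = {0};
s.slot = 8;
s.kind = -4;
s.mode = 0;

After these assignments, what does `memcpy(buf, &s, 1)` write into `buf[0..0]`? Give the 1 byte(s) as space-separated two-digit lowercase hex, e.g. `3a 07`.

48

slot (4b) val=8 bits=0x8 at bit 0: 0x08
kind (3b) val=-4 bits=0x4 at bit 4: 0x48
mode (1b) val=0 bits=0x0 at bit 7: 0x48
word = 0x48 → little-endian bytes:
  [0]=0x48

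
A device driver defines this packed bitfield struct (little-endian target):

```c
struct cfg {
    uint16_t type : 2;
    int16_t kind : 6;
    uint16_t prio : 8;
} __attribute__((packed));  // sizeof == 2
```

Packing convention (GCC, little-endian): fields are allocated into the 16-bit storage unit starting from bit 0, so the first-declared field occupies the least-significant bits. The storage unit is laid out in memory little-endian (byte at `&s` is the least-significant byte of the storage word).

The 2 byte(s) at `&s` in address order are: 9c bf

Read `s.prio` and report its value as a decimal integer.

191

[0]=0x9c [1]=0xbf (little-endian) → word 0xbf9c
type [0+:2] = (word>>0) & 0x3 = 0
kind [2+:6] = (word>>2) & 0x3f = 39
prio [8+:8] = (word>>8) & 0xff = 191  ←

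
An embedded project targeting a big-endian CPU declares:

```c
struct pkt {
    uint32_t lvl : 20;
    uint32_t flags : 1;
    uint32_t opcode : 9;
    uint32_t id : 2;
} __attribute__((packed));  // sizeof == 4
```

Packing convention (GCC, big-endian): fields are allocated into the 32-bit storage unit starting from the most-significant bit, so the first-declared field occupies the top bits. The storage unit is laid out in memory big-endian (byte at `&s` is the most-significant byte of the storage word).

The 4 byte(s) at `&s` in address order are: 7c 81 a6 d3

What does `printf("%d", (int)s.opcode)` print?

[0]=0x7c [1]=0x81 [2]=0xa6 [3]=0xd3 (big-endian) → word 0x7c81a6d3
lvl [12+:20] = (word>>12) & 0xfffff = 509978
flags [11+:1] = (word>>11) & 0x1 = 0
opcode [2+:9] = (word>>2) & 0x1ff = 436  ←
id [0+:2] = (word>>0) & 0x3 = 3

436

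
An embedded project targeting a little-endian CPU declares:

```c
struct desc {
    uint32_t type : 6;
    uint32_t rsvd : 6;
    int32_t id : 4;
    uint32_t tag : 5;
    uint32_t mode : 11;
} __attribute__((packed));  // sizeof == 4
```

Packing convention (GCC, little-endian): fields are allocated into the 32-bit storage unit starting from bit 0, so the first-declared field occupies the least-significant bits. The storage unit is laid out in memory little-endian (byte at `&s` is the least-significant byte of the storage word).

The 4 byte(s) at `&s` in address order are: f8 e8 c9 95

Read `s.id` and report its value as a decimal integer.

[0]=0xf8 [1]=0xe8 [2]=0xc9 [3]=0x95 (little-endian) → word 0x95c9e8f8
type:6 @ bit 0 → (0x95c9e8f8>>0)&0x3f = 0x38
rsvd:6 @ bit 6 → (0x95c9e8f8>>6)&0x3f = 0x23
id:4 @ bit 12 → (0x95c9e8f8>>12)&0xf = 0xe  ←
tag:5 @ bit 16 → (0x95c9e8f8>>16)&0x1f = 0x9
mode:11 @ bit 21 → (0x95c9e8f8>>21)&0x7ff = 0x4ae
id signed 4b, MSB=1: 14 - 16 = -2

-2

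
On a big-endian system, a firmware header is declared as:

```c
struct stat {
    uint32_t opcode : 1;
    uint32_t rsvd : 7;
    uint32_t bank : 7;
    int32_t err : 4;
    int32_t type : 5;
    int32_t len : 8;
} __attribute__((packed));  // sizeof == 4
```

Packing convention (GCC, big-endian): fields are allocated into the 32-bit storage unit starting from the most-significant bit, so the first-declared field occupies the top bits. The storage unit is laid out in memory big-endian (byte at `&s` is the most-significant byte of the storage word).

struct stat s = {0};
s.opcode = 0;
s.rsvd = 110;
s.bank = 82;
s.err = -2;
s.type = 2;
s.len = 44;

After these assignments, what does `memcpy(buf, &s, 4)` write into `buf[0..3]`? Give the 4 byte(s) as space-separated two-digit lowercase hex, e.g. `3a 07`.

opcode:1 = 0 → 0x0 << 31 → word 0x00000000
rsvd:7 = 110 → 0x6e << 24 → word 0x6e000000
bank:7 = 82 → 0x52 << 17 → word 0x6ea40000
err:4 = -2 → 0xe << 13 → word 0x6ea5c000
type:5 = 2 → 0x2 << 8 → word 0x6ea5c200
len:8 = 44 → 0x2c << 0 → word 0x6ea5c22c
word = 0x6ea5c22c → big-endian bytes:
  [0]=0x6e  [1]=0xa5  [2]=0xc2  [3]=0x2c

6e a5 c2 2c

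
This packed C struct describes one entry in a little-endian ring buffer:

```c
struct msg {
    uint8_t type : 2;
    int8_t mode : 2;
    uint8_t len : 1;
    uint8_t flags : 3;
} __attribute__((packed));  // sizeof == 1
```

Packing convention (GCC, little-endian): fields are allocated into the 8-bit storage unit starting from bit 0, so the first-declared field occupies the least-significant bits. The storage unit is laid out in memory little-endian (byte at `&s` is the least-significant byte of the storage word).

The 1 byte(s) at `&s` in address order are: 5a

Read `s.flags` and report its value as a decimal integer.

[0]=0x5a (little-endian) → word 0x5a
type [0+:2] = (word>>0) & 0x3 = 2
mode [2+:2] = (word>>2) & 0x3 = 2
len [4+:1] = (word>>4) & 0x1 = 1
flags [5+:3] = (word>>5) & 0x7 = 2  ←

2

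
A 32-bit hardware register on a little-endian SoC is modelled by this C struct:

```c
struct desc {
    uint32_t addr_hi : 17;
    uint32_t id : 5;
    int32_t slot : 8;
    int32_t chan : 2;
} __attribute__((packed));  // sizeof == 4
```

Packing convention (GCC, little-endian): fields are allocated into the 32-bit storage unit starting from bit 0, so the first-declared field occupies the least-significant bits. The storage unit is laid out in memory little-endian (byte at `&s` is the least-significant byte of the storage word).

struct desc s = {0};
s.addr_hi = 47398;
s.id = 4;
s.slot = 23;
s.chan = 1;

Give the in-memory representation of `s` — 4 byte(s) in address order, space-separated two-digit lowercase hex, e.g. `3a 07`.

26 b9 c8 45

[0+:17] addr_hi=47398 & 0x1ffff = 0xb926; word=0x0000b926
[17+:5] id=4 & 0x1f = 0x4; word=0x0008b926
[22+:8] slot=23 & 0xff = 0x17; word=0x05c8b926
[30+:2] chan=1 & 0x3 = 0x1; word=0x45c8b926
word = 0x45c8b926 → little-endian bytes:
  [0]=0x26  [1]=0xb9  [2]=0xc8  [3]=0x45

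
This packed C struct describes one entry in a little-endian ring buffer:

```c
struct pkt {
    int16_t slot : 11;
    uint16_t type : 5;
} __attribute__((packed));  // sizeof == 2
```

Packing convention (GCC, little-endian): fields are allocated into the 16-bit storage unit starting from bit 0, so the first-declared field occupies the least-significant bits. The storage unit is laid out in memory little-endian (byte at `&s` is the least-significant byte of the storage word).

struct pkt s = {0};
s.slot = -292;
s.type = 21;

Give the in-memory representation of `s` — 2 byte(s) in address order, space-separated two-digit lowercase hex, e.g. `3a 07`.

dc ae

slot (11b) val=-292 bits=0x6dc at bit 0: 0x06dc
type (5b) val=21 bits=0x15 at bit 11: 0xaedc
word = 0xaedc → little-endian bytes:
  [0]=0xdc  [1]=0xae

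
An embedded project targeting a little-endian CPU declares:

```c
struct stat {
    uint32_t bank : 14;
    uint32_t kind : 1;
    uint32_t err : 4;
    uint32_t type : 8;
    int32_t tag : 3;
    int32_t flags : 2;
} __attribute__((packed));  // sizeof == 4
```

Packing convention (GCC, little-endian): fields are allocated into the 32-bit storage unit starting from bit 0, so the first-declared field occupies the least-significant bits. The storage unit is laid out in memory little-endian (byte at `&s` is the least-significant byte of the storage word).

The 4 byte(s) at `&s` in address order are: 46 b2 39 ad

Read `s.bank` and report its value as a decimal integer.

[0]=0x46 [1]=0xb2 [2]=0x39 [3]=0xad (little-endian) → word 0xad39b246
bank:14 @ bit 0 → (0xad39b246>>0)&0x3fff = 0x3246  ←
kind:1 @ bit 14 → (0xad39b246>>14)&0x1 = 0x0
err:4 @ bit 15 → (0xad39b246>>15)&0xf = 0x3
type:8 @ bit 19 → (0xad39b246>>19)&0xff = 0xa7
tag:3 @ bit 27 → (0xad39b246>>27)&0x7 = 0x5
flags:2 @ bit 30 → (0xad39b246>>30)&0x3 = 0x2

12870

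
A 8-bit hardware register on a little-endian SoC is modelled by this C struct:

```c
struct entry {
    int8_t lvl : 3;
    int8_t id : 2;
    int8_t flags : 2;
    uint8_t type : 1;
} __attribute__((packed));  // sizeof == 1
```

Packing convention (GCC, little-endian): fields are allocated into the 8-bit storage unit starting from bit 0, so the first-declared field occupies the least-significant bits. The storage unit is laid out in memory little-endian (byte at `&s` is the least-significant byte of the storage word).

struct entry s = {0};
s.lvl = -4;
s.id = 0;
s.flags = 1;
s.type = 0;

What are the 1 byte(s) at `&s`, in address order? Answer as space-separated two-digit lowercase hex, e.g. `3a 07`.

24

[0+:3] lvl=-4 & 0x7 = 0x4; word=0x04
[3+:2] id=0 & 0x3 = 0x0; word=0x04
[5+:2] flags=1 & 0x3 = 0x1; word=0x24
[7+:1] type=0 & 0x1 = 0x0; word=0x24
word = 0x24 → little-endian bytes:
  [0]=0x24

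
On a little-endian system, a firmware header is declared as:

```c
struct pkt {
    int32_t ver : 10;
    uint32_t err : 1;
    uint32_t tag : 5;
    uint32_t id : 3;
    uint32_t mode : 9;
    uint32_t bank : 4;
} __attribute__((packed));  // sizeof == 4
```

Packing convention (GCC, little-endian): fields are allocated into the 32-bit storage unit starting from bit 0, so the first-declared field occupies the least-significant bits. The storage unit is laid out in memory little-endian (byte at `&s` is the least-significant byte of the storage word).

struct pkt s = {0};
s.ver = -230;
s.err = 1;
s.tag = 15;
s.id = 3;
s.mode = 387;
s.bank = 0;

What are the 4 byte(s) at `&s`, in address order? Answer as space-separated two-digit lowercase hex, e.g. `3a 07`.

1a 7f 1b 0c

[0+:10] ver=-230 & 0x3ff = 0x31a; word=0x0000031a
[10+:1] err=1 & 0x1 = 0x1; word=0x0000071a
[11+:5] tag=15 & 0x1f = 0xf; word=0x00007f1a
[16+:3] id=3 & 0x7 = 0x3; word=0x00037f1a
[19+:9] mode=387 & 0x1ff = 0x183; word=0x0c1b7f1a
[28+:4] bank=0 & 0xf = 0x0; word=0x0c1b7f1a
word = 0x0c1b7f1a → little-endian bytes:
  [0]=0x1a  [1]=0x7f  [2]=0x1b  [3]=0x0c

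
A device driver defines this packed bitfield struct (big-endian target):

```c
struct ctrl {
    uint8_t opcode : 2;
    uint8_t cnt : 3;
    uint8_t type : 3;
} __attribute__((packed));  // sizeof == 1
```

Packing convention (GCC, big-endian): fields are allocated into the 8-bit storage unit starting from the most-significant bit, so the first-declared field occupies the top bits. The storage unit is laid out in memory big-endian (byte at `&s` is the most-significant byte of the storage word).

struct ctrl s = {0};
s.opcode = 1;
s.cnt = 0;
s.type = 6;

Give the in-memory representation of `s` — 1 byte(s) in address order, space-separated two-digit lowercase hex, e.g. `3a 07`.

46

opcode:2 = 1 → 0x1 << 6 → word 0x40
cnt:3 = 0 → 0x0 << 3 → word 0x40
type:3 = 6 → 0x6 << 0 → word 0x46
word = 0x46 → big-endian bytes:
  [0]=0x46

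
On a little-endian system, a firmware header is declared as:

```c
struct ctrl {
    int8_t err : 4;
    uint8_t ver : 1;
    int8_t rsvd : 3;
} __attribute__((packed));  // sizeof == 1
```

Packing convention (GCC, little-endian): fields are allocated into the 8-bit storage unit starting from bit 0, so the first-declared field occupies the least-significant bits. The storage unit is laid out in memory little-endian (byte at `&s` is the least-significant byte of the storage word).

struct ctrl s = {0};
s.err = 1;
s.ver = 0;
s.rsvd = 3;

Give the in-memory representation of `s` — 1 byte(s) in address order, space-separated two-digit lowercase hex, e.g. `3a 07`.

err:4 = 1 → 0x1 << 0 → word 0x01
ver:1 = 0 → 0x0 << 4 → word 0x01
rsvd:3 = 3 → 0x3 << 5 → word 0x61
word = 0x61 → little-endian bytes:
  [0]=0x61

61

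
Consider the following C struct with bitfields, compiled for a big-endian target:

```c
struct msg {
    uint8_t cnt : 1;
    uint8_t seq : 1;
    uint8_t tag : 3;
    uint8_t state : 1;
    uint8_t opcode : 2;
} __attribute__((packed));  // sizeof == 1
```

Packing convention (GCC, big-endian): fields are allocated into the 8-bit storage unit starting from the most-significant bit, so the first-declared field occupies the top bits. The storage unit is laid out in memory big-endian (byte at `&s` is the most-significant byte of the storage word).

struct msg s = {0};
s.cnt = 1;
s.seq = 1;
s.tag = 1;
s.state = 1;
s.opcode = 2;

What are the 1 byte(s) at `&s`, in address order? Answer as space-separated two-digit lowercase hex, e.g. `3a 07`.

[7+:1] cnt=1 & 0x1 = 0x1; word=0x80
[6+:1] seq=1 & 0x1 = 0x1; word=0xc0
[3+:3] tag=1 & 0x7 = 0x1; word=0xc8
[2+:1] state=1 & 0x1 = 0x1; word=0xcc
[0+:2] opcode=2 & 0x3 = 0x2; word=0xce
word = 0xce → big-endian bytes:
  [0]=0xce

ce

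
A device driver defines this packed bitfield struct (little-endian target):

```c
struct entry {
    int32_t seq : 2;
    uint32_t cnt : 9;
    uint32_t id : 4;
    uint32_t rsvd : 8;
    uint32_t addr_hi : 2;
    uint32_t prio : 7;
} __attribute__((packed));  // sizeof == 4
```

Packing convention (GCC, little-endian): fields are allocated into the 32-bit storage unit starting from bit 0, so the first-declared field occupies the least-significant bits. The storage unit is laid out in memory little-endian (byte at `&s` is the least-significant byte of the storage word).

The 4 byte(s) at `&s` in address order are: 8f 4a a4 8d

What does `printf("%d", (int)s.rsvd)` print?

72

[0]=0x8f [1]=0x4a [2]=0xa4 [3]=0x8d (little-endian) → word 0x8da44a8f
seq:2 @ bit 0 → (0x8da44a8f>>0)&0x3 = 0x3
cnt:9 @ bit 2 → (0x8da44a8f>>2)&0x1ff = 0xa3
id:4 @ bit 11 → (0x8da44a8f>>11)&0xf = 0x9
rsvd:8 @ bit 15 → (0x8da44a8f>>15)&0xff = 0x48  ←
addr_hi:2 @ bit 23 → (0x8da44a8f>>23)&0x3 = 0x3
prio:7 @ bit 25 → (0x8da44a8f>>25)&0x7f = 0x46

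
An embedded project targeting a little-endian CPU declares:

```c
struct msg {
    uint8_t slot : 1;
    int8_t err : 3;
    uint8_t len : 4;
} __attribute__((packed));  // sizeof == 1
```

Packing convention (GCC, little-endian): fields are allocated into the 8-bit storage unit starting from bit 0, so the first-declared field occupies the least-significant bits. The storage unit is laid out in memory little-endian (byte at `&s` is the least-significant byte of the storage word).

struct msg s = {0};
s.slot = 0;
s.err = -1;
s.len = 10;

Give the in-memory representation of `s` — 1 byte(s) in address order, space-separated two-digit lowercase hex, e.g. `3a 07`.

ae

[0+:1] slot=0 & 0x1 = 0x0; word=0x00
[1+:3] err=-1 & 0x7 = 0x7; word=0x0e
[4+:4] len=10 & 0xf = 0xa; word=0xae
word = 0xae → little-endian bytes:
  [0]=0xae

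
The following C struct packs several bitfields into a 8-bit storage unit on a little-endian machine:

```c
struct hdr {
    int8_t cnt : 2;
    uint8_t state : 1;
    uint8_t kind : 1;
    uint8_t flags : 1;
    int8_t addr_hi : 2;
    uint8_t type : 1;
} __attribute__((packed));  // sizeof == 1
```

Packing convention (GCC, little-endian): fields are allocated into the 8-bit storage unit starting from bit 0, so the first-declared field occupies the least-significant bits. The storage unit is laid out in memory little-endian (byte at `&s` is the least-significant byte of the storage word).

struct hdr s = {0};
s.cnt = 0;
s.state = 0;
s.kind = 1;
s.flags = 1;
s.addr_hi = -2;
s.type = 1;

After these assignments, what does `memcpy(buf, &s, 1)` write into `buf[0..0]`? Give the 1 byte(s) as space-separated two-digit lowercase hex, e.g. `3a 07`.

d8

cnt:2 = 0 → 0x0 << 0 → word 0x00
state:1 = 0 → 0x0 << 2 → word 0x00
kind:1 = 1 → 0x1 << 3 → word 0x08
flags:1 = 1 → 0x1 << 4 → word 0x18
addr_hi:2 = -2 → 0x2 << 5 → word 0x58
type:1 = 1 → 0x1 << 7 → word 0xd8
word = 0xd8 → little-endian bytes:
  [0]=0xd8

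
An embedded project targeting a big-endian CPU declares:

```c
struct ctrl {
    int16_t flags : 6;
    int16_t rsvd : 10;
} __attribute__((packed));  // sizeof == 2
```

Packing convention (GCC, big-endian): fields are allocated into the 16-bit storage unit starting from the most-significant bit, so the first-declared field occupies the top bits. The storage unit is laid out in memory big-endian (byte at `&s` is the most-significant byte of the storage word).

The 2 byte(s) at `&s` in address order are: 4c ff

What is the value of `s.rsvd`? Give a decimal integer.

[0]=0x4c [1]=0xff (big-endian) → word 0x4cff
flags [10+:6] = (word>>10) & 0x3f = 19
rsvd [0+:10] = (word>>0) & 0x3ff = 255  ←
rsvd signed 10b, MSB=0: value = 255

255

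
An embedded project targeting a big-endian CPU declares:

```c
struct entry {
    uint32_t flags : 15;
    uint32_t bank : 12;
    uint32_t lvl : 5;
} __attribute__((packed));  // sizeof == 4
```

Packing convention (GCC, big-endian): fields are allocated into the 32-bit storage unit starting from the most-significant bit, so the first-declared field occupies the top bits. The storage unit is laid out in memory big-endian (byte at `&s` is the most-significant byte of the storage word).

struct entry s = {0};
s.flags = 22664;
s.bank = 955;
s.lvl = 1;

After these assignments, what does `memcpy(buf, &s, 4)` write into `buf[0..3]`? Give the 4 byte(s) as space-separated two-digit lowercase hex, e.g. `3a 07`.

[17+:15] flags=22664 & 0x7fff = 0x5888; word=0xb1100000
[5+:12] bank=955 & 0xfff = 0x3bb; word=0xb1107760
[0+:5] lvl=1 & 0x1f = 0x1; word=0xb1107761
word = 0xb1107761 → big-endian bytes:
  [0]=0xb1  [1]=0x10  [2]=0x77  [3]=0x61

b1 10 77 61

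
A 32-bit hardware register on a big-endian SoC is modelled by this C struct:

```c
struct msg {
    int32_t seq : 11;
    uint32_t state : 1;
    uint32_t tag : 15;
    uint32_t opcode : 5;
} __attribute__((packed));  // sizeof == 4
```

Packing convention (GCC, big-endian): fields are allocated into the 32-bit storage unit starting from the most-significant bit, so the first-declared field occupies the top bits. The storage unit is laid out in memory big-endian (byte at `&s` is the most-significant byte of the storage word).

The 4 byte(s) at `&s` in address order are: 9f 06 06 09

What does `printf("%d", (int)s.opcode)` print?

9

[0]=0x9f [1]=0x06 [2]=0x06 [3]=0x09 (big-endian) → word 0x9f060609
seq [21+:11] = (word>>21) & 0x7ff = 1272
state [20+:1] = (word>>20) & 0x1 = 0
tag [5+:15] = (word>>5) & 0x7fff = 12336
opcode [0+:5] = (word>>0) & 0x1f = 9  ←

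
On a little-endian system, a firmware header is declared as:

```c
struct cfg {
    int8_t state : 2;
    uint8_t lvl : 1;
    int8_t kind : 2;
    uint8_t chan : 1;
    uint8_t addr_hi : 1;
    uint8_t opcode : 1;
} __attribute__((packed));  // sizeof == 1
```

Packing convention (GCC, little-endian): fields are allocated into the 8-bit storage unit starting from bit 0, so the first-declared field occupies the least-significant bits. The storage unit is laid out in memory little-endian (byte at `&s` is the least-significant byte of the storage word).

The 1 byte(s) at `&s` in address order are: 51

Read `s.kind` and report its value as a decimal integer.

-2

[0]=0x51 (little-endian) → word 0x51
state:2 @ bit 0 → (0x51>>0)&0x3 = 0x1
lvl:1 @ bit 2 → (0x51>>2)&0x1 = 0x0
kind:2 @ bit 3 → (0x51>>3)&0x3 = 0x2  ←
chan:1 @ bit 5 → (0x51>>5)&0x1 = 0x0
addr_hi:1 @ bit 6 → (0x51>>6)&0x1 = 0x1
opcode:1 @ bit 7 → (0x51>>7)&0x1 = 0x0
kind signed 2b, MSB=1: 2 - 4 = -2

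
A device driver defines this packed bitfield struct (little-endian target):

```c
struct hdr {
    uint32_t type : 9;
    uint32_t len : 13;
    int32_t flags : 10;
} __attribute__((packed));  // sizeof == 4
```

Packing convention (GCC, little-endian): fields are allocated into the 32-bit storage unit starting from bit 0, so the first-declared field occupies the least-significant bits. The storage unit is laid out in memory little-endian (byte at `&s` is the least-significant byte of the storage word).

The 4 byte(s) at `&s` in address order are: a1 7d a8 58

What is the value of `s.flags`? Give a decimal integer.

[0]=0xa1 [1]=0x7d [2]=0xa8 [3]=0x58 (little-endian) → word 0x58a87da1
type:9 @ bit 0 → (0x58a87da1>>0)&0x1ff = 0x1a1
len:13 @ bit 9 → (0x58a87da1>>9)&0x1fff = 0x143e
flags:10 @ bit 22 → (0x58a87da1>>22)&0x3ff = 0x162  ←
flags signed 10b, MSB=0: value = 354

354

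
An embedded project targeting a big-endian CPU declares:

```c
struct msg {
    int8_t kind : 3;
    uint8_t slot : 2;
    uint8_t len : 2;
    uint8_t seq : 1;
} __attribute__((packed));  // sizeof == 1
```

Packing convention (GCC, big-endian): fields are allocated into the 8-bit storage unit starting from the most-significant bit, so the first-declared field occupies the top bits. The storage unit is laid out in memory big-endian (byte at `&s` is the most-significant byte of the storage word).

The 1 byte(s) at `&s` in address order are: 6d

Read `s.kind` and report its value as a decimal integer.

3

[0]=0x6d (big-endian) → word 0x6d
kind [5+:3] = (word>>5) & 0x7 = 3  ←
slot [3+:2] = (word>>3) & 0x3 = 1
len [1+:2] = (word>>1) & 0x3 = 2
seq [0+:1] = (word>>0) & 0x1 = 1
kind signed 3b, MSB=0: value = 3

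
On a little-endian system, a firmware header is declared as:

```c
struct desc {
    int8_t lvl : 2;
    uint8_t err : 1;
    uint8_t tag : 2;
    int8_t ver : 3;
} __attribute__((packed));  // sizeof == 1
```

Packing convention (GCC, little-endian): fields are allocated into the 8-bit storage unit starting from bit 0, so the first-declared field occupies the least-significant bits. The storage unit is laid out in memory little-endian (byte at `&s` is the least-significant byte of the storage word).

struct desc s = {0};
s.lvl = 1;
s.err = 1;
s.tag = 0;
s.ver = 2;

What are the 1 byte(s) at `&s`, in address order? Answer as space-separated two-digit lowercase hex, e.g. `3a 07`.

45

lvl:2 = 1 → 0x1 << 0 → word 0x01
err:1 = 1 → 0x1 << 2 → word 0x05
tag:2 = 0 → 0x0 << 3 → word 0x05
ver:3 = 2 → 0x2 << 5 → word 0x45
word = 0x45 → little-endian bytes:
  [0]=0x45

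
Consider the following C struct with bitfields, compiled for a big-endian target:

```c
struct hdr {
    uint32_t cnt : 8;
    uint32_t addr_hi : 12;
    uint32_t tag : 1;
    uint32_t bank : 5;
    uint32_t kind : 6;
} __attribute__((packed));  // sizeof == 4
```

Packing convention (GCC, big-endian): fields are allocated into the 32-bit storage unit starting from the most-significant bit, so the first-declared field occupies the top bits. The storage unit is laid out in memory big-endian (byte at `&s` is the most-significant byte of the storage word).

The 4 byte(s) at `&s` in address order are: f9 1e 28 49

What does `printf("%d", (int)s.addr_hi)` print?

[0]=0xf9 [1]=0x1e [2]=0x28 [3]=0x49 (big-endian) → word 0xf91e2849
cnt [24+:8] = (word>>24) & 0xff = 249
addr_hi [12+:12] = (word>>12) & 0xfff = 482  ←
tag [11+:1] = (word>>11) & 0x1 = 1
bank [6+:5] = (word>>6) & 0x1f = 1
kind [0+:6] = (word>>0) & 0x3f = 9

482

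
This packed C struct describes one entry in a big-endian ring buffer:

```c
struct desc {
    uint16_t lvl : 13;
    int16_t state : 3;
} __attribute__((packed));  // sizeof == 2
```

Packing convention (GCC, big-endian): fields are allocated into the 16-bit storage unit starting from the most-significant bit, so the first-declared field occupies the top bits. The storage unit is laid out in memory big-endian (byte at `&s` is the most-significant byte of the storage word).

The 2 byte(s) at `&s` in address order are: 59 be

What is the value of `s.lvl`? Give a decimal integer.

2871

[0]=0x59 [1]=0xbe (big-endian) → word 0x59be
lvl [3+:13] = (word>>3) & 0x1fff = 2871  ←
state [0+:3] = (word>>0) & 0x7 = 6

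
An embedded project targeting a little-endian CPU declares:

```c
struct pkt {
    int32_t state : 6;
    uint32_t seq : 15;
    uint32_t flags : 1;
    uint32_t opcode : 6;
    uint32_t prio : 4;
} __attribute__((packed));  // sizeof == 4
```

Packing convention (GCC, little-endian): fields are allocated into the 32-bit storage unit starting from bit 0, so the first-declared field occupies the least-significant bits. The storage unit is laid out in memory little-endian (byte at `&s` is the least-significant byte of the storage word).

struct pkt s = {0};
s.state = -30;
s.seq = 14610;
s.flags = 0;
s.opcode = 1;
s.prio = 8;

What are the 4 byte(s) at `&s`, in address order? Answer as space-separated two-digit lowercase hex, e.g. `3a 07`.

a2 44 4e 80

state (6b) val=-30 bits=0x22 at bit 0: 0x00000022
seq (15b) val=14610 bits=0x3912 at bit 6: 0x000e44a2
flags (1b) val=0 bits=0x0 at bit 21: 0x000e44a2
opcode (6b) val=1 bits=0x1 at bit 22: 0x004e44a2
prio (4b) val=8 bits=0x8 at bit 28: 0x804e44a2
word = 0x804e44a2 → little-endian bytes:
  [0]=0xa2  [1]=0x44  [2]=0x4e  [3]=0x80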